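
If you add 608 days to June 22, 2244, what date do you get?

February 20, 2246

+365 (one year) → Jun 22, 2245 (243 left).
Jun has 30 days: +9 → Jul 1, 2245 (234 left).
Jul has 31 days: +31 → Aug 1, 2245 (203 left).
Aug has 31 days: +31 → Sep 1, 2245 (172 left).
Sep has 30 days: +30 → Oct 1, 2245 (142 left).
Oct has 31 days: +31 → Nov 1, 2245 (111 left).
Nov has 30 days: +30 → Dec 1, 2245 (81 left).
Dec has 31 days: +31 → Jan 1, 2246 (50 left).
Jan has 31 days: +31 → Feb 1, 2246 (19 left).
+19 → Feb 20, 2246.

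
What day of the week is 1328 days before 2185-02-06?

First find the weekday of Feb 6, 2185. Doomsday rule: the anchor day for the 2100s is Sunday. For year 85: 85÷12 = 7 r 1, and 1÷4 = 0, so 7+1+0 = 8.
Sunday + 8 ≡ Monday — that's 2185's doomsday.
In February the doomsday date is Feb 28 (2185 is not a leap year).
Feb 6 is 22 days before Feb 28; 22 mod 7 = 1, so Monday − 1 = Sunday.
1328 mod 7 = 5, so 1328 days before a Sunday is Sunday − 5 = Tuesday.

Tuesday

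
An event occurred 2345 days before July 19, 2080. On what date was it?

February 16, 2074

−366 (one year; includes Feb 29, 2080) → Jul 19, 2079 (1979 left).
−365 (one year) → Jul 19, 2078 (1614 left).
−365 (one year) → Jul 19, 2077 (1249 left).
−365 (one year) → Jul 19, 2076 (884 left).
−366 (one year; includes Feb 29, 2076) → Jul 19, 2075 (518 left).
−365 (one year) → Jul 19, 2074 (153 left).
−19 → Jun 30, 2074 (end of Jun, 30 days; 134 left).
−30 → May 31, 2074 (end of May, 31 days; 104 left).
−31 → Apr 30, 2074 (end of Apr, 30 days; 73 left).
−30 → Mar 31, 2074 (end of Mar, 31 days; 43 left).
−31 → Feb 28, 2074 (end of Feb, 28 days; 12 left).
−12 → Feb 16, 2074.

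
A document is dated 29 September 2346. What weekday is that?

Sunday

Doomsday rule: the anchor day for the 2300s is Wednesday. For year 46: 46÷12 = 3 r 10, and 10÷4 = 2, so 3+10+2 = 15.
Wednesday + 15 ≡ Thursday — that's 2346's doomsday.
In September the doomsday date is Sep 5.
Sep 29 is 24 days after Sep 5; 24 mod 7 = 3, so Thursday + 3 = Sunday.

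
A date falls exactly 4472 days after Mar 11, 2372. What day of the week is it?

First find the weekday of Mar 11, 2372. Doomsday rule: the anchor day for the 2300s is Wednesday. For year 72: 72÷12 = 6 r 0, and 0÷4 = 0, so 6+0+0 = 6.
Wednesday + 6 ≡ Tuesday — that's 2372's doomsday.
In March the doomsday date is Mar 14.
Mar 11 is 3 days before Mar 14; 3 mod 7 = 3, so Tuesday − 3 = Saturday.
4472 mod 7 = 6, so 4472 days after a Saturday is Saturday + 6 = Friday.

Friday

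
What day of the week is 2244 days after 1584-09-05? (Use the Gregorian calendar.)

Sep 5, 1584 is a Wednesday.
2244 mod 7 = 4, so 2244 days after a Wednesday is Wednesday + 4 = Sunday.

Sunday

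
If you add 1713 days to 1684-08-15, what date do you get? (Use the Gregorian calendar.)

+365 (one year) → Aug 15, 1685 (1348 left).
+365 (one year) → Aug 15, 1686 (983 left).
+365 (one year) → Aug 15, 1687 (618 left).
+366 (one year; includes Feb 29, 1688) → Aug 15, 1688 (252 left).
Aug has 31 days: +17 → Sep 1, 1688 (235 left).
Sep has 30 days: +30 → Oct 1, 1688 (205 left).
Oct has 31 days: +31 → Nov 1, 1688 (174 left).
Nov has 30 days: +30 → Dec 1, 1688 (144 left).
Dec has 31 days: +31 → Jan 1, 1689 (113 left).
Jan has 31 days: +31 → Feb 1, 1689 (82 left).
Feb has 28 days: +28 → Mar 1, 1689 (54 left).
Mar has 31 days: +31 → Apr 1, 1689 (23 left).
+23 → Apr 24, 1689.

April 24, 1689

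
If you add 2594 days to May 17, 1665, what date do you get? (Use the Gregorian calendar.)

+365 (one year) → May 17, 1666 (2229 left).
+365 (one year) → May 17, 1667 (1864 left).
+366 (one year; includes Feb 29, 1668) → May 17, 1668 (1498 left).
+365 (one year) → May 17, 1669 (1133 left).
+365 (one year) → May 17, 1670 (768 left).
+365 (one year) → May 17, 1671 (403 left).
+366 (one year; includes Feb 29, 1672) → May 17, 1672 (37 left).
May has 31 days: +15 → Jun 1, 1672 (22 left).
+22 → Jun 23, 1672.

June 23, 1672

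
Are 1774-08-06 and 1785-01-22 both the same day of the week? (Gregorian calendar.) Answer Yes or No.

Yes

From Aug 6, 1774 to Jan 22, 1785 is 3822 days.
3822 mod 7 = 0, so they are the same weekday.
(Aug 6, 1774 is a Saturday; Jan 22, 1785 is a Saturday.)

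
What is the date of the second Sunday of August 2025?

August 10, 2025

August 1, 2025 is a Friday.
The first Sunday is therefore August 3 (2 days later).
The second Sunday is 3 + 1×7 = August 10.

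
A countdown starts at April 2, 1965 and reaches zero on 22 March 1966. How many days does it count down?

354

Apr 2, 1965 → May 2, 1965: 30 days (April has 30).
May 2, 1965 → Jun 2, 1965: 31 days (May has 31).
Jun 2, 1965 → Jul 2, 1965: 30 days (June has 30).
Jul 2, 1965 → Aug 2, 1965: 31 days (July has 31).
Aug 2, 1965 → Sep 2, 1965: 31 days (August has 31).
Sep 2, 1965 → Oct 2, 1965: 30 days (September has 30).
Oct 2, 1965 → Nov 2, 1965: 31 days (October has 31).
Nov 2, 1965 → Dec 2, 1965: 30 days (November has 30).
Dec 2, 1965 → Jan 2, 1966: 31 days (December has 31).
Jan 2, 1966 → Feb 2, 1966: 31 days (January has 31).
Feb 2, 1966 → Mar 2, 1966: 28 days (February has 28).
Mar 2, 1966 → Mar 22, 1966: 20 days.
Total: 354 days.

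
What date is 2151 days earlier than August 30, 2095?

October 9, 2089

−365 (one year) → Aug 30, 2094 (1786 left).
−365 (one year) → Aug 30, 2093 (1421 left).
−365 (one year) → Aug 30, 2092 (1056 left).
−366 (one year; includes Feb 29, 2092) → Aug 30, 2091 (690 left).
−365 (one year) → Aug 30, 2090 (325 left).
−30 → Jul 31, 2090 (end of Jul, 31 days; 295 left).
−31 → Jun 30, 2090 (end of Jun, 30 days; 264 left).
−30 → May 31, 2090 (end of May, 31 days; 234 left).
−31 → Apr 30, 2090 (end of Apr, 30 days; 203 left).
−30 → Mar 31, 2090 (end of Mar, 31 days; 173 left).
−31 → Feb 28, 2090 (end of Feb, 28 days; 142 left).
−28 → Jan 31, 2090 (end of Jan, 31 days; 114 left).
−31 → Dec 31, 2089 (end of Dec, 31 days; 83 left).
−31 → Nov 30, 2089 (end of Nov, 30 days; 52 left).
−30 → Oct 31, 2089 (end of Oct, 31 days; 22 left).
−22 → Oct 9, 2089.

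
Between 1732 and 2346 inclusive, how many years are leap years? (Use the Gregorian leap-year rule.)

149

Multiples of 4 in [1732,2346]: 154.
Of those, multiples of 100: 6 (not leap unless ÷400).
Multiples of 400: 1.
Leap years = 154 − 6 + 1 = 149.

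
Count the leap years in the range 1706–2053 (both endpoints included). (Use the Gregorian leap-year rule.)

Multiples of 4 in [1706,2053]: 87.
Of those, multiples of 100: 3 (not leap unless ÷400).
Multiples of 400: 1.
Leap years = 87 − 3 + 1 = 85.

85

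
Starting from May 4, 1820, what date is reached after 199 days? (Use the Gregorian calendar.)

May has 31 days: +28 → Jun 1, 1820 (171 left).
Jun has 30 days: +30 → Jul 1, 1820 (141 left).
Jul has 31 days: +31 → Aug 1, 1820 (110 left).
Aug has 31 days: +31 → Sep 1, 1820 (79 left).
Sep has 30 days: +30 → Oct 1, 1820 (49 left).
Oct has 31 days: +31 → Nov 1, 1820 (18 left).
+18 → Nov 19, 1820.

November 19, 1820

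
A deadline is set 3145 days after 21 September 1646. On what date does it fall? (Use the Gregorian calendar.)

May 2, 1655

+365 (one year) → Sep 21, 1647 (2780 left).
+366 (one year; includes Feb 29, 1648) → Sep 21, 1648 (2414 left).
+365 (one year) → Sep 21, 1649 (2049 left).
+365 (one year) → Sep 21, 1650 (1684 left).
+365 (one year) → Sep 21, 1651 (1319 left).
+366 (one year; includes Feb 29, 1652) → Sep 21, 1652 (953 left).
+365 (one year) → Sep 21, 1653 (588 left).
+365 (one year) → Sep 21, 1654 (223 left).
Sep has 30 days: +10 → Oct 1, 1654 (213 left).
Oct has 31 days: +31 → Nov 1, 1654 (182 left).
Nov has 30 days: +30 → Dec 1, 1654 (152 left).
Dec has 31 days: +31 → Jan 1, 1655 (121 left).
Jan has 31 days: +31 → Feb 1, 1655 (90 left).
Feb has 28 days: +28 → Mar 1, 1655 (62 left).
Mar has 31 days: +31 → Apr 1, 1655 (31 left).
Apr has 30 days: +30 → May 1, 1655 (1 left).
+1 → May 2, 1655.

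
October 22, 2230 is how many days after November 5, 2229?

351

Nov 5, 2229 → Dec 5, 2229: 30 days (November has 30).
Dec 5, 2229 → Jan 5, 2230: 31 days (December has 31).
Jan 5, 2230 → Feb 5, 2230: 31 days (January has 31).
Feb 5, 2230 → Mar 5, 2230: 28 days (February has 28).
Mar 5, 2230 → Apr 5, 2230: 31 days (March has 31).
Apr 5, 2230 → May 5, 2230: 30 days (April has 30).
May 5, 2230 → Jun 5, 2230: 31 days (May has 31).
Jun 5, 2230 → Jul 5, 2230: 30 days (June has 30).
Jul 5, 2230 → Aug 5, 2230: 31 days (July has 31).
Aug 5, 2230 → Sep 5, 2230: 31 days (August has 31).
Sep 5, 2230 → Oct 5, 2230: 30 days (September has 30).
Oct 5, 2230 → Oct 22, 2230: 17 days.
Total: 351 days.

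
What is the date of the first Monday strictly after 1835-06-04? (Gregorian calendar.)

June 8, 1835

Jun 4, 1835 is a Thursday.
From Thursday to the next Monday is 4 days.
Jun 4, 1835 + 4 = Jun 8, 1835.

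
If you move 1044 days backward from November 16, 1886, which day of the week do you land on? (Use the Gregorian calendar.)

First find the weekday of Nov 16, 1886. Doomsday rule: the anchor day for the 1800s is Friday. For year 86: 86÷12 = 7 r 2, and 2÷4 = 0, so 7+2+0 = 9.
Friday + 9 ≡ Sunday — that's 1886's doomsday.
In November the doomsday date is Nov 7.
Nov 16 is 9 days after Nov 7; 9 mod 7 = 2, so Sunday + 2 = Tuesday.
1044 mod 7 = 1, so 1044 days before a Tuesday is Tuesday − 1 = Monday.

Monday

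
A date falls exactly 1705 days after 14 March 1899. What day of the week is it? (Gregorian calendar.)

Mar 14, 1899 is a Tuesday.
1705 mod 7 = 4, so 1705 days after a Tuesday is Tuesday + 4 = Saturday.

Saturday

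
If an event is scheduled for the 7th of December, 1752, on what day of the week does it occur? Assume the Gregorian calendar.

Thursday

Doomsday rule: the anchor day for the 1700s is Sunday. For year 52: 52÷12 = 4 r 4, and 4÷4 = 1, so 4+4+1 = 9.
Sunday + 9 ≡ Tuesday — that's 1752's doomsday.
In December the doomsday date is Dec 12.
Dec 7 is 5 days before Dec 12; 5 mod 7 = 5, so Tuesday − 5 = Thursday.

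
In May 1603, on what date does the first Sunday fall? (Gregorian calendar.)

May 1, 1603 is a Thursday.
The first Sunday is therefore May 4 (3 days later).

May 4, 1603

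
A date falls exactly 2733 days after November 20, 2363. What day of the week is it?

Saturday

Nov 20, 2363 is a Wednesday.
2733 mod 7 = 3, so 2733 days after a Wednesday is Wednesday + 3 = Saturday.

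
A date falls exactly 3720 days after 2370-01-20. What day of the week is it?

Friday

First find the weekday of Jan 20, 2370. Doomsday rule: the anchor day for the 2300s is Wednesday. For year 70: 70÷12 = 5 r 10, and 10÷4 = 2, so 5+10+2 = 17.
Wednesday + 17 ≡ Saturday — that's 2370's doomsday.
In January the doomsday date is Jan 3 (2370 is not a leap year).
Jan 20 is 17 days after Jan 3; 17 mod 7 = 3, so Saturday + 3 = Tuesday.
3720 mod 7 = 3, so 3720 days after a Tuesday is Tuesday + 3 = Friday.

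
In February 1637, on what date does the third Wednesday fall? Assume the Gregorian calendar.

February 18, 1637

February 1, 1637 is a Sunday.
The first Wednesday is therefore February 4 (3 days later).
The third Wednesday is 4 + 2×7 = February 18.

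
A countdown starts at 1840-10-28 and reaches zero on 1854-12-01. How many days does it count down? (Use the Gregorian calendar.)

5147

Oct 28, 1840 → Oct 28, 1841: 365 days.
Oct 28, 1841 → Oct 28, 1842: 365 days.
Oct 28, 1842 → Oct 28, 1843: 365 days.
Oct 28, 1843 → Oct 28, 1844: 366 days (Feb 29, 1844 is in that span).
Oct 28, 1844 → Oct 28, 1845: 365 days.
Oct 28, 1845 → Oct 28, 1846: 365 days.
Oct 28, 1846 → Oct 28, 1847: 365 days.
Oct 28, 1847 → Oct 28, 1848: 366 days (Feb 29, 1848 is in that span).
Oct 28, 1848 → Oct 28, 1849: 365 days.
Oct 28, 1849 → Oct 28, 1850: 365 days.
Oct 28, 1850 → Oct 28, 1851: 365 days.
Oct 28, 1851 → Oct 28, 1852: 366 days (Feb 29, 1852 is in that span).
Oct 28, 1852 → Oct 28, 1853: 365 days.
Oct 28, 1853 → Nov 28, 1853: 31 days (October has 31).
Nov 28, 1853 → Dec 28, 1853: 30 days (November has 30).
Dec 28, 1853 → Jan 28, 1854: 31 days (December has 31).
Jan 28, 1854 → Feb 28, 1854: 31 days (January has 31).
Feb 28, 1854 → Mar 28, 1854: 28 days (February has 28).
Mar 28, 1854 → Apr 28, 1854: 31 days (March has 31).
Apr 28, 1854 → May 28, 1854: 30 days (April has 30).
May 28, 1854 → Jun 28, 1854: 31 days (May has 31).
Jun 28, 1854 → Jul 28, 1854: 30 days (June has 30).
Jul 28, 1854 → Aug 28, 1854: 31 days (July has 31).
Aug 28, 1854 → Sep 28, 1854: 31 days (August has 31).
Sep 28, 1854 → Oct 28, 1854: 30 days (September has 30).
Oct 28, 1854 → Nov 28, 1854: 31 days (October has 31).
Nov 28, 1854 → Dec 1, 1854: 3 days.
Total: 5147 days.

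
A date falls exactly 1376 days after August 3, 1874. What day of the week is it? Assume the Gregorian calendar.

Friday

Aug 3, 1874 is a Monday.
1376 mod 7 = 4, so 1376 days after a Monday is Monday + 4 = Friday.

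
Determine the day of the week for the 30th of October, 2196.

Doomsday rule: the anchor day for the 2100s is Sunday. For year 96: 96÷12 = 8 r 0, and 0÷4 = 0, so 8+0+0 = 8.
Sunday + 8 ≡ Monday — that's 2196's doomsday.
In October the doomsday date is Oct 10.
Oct 30 is 20 days after Oct 10; 20 mod 7 = 6, so Monday + 6 = Sunday.

Sunday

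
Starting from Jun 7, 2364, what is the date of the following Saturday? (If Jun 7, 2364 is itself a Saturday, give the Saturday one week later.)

Jun 7, 2364 is a Sunday.
From Sunday to the next Saturday is 6 days.
Jun 7, 2364 + 6 = Jun 13, 2364.

June 13, 2364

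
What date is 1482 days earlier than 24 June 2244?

−366 (one year; includes Feb 29, 2244) → Jun 24, 2243 (1116 left).
−365 (one year) → Jun 24, 2242 (751 left).
−365 (one year) → Jun 24, 2241 (386 left).
−24 → May 31, 2241 (end of May, 31 days; 362 left).
−31 → Apr 30, 2241 (end of Apr, 30 days; 331 left).
−30 → Mar 31, 2241 (end of Mar, 31 days; 301 left).
−31 → Feb 28, 2241 (end of Feb, 28 days; 270 left).
−28 → Jan 31, 2241 (end of Jan, 31 days; 242 left).
−31 → Dec 31, 2240 (end of Dec, 31 days; 211 left).
−31 → Nov 30, 2240 (end of Nov, 30 days; 180 left).
−30 → Oct 31, 2240 (end of Oct, 31 days; 150 left).
−31 → Sep 30, 2240 (end of Sep, 30 days; 119 left).
−30 → Aug 31, 2240 (end of Aug, 31 days; 89 left).
−31 → Jul 31, 2240 (end of Jul, 31 days; 58 left).
−31 → Jun 30, 2240 (end of Jun, 30 days; 27 left).
−27 → Jun 3, 2240.

June 3, 2240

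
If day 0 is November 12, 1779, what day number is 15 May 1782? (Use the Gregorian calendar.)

915

Nov 12, 1779 → Nov 12, 1780: 366 days (Feb 29, 1780 is in that span).
Nov 12, 1780 → Nov 12, 1781: 365 days.
Nov 12, 1781 → Dec 12, 1781: 30 days (November has 30).
Dec 12, 1781 → Jan 12, 1782: 31 days (December has 31).
Jan 12, 1782 → Feb 12, 1782: 31 days (January has 31).
Feb 12, 1782 → Mar 12, 1782: 28 days (February has 28).
Mar 12, 1782 → Apr 12, 1782: 31 days (March has 31).
Apr 12, 1782 → May 12, 1782: 30 days (April has 30).
May 12, 1782 → May 15, 1782: 3 days.
Total: 915 days.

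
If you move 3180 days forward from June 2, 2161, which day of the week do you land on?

Thursday

Jun 2, 2161 is a Tuesday.
3180 mod 7 = 2, so 3180 days after a Tuesday is Tuesday + 2 = Thursday.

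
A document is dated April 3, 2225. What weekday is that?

Sunday

Doomsday rule: the anchor day for the 2200s is Friday. For year 25: 25÷12 = 2 r 1, and 1÷4 = 0, so 2+1+0 = 3.
Friday + 3 ≡ Monday — that's 2225's doomsday.
In April the doomsday date is Apr 4.
Apr 3 is 1 day before Apr 4; 1 mod 7 = 1, so Monday − 1 = Sunday.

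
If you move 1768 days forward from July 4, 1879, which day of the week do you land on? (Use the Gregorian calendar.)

First find the weekday of Jul 4, 1879. Doomsday rule: the anchor day for the 1800s is Friday. For year 79: 79÷12 = 6 r 7, and 7÷4 = 1, so 6+7+1 = 14.
Friday + 14 ≡ Friday — that's 1879's doomsday.
In July the doomsday date is Jul 11.
Jul 4 is 7 days before Jul 11; 7 mod 7 = 0, so Friday − 0 = Friday.
1768 mod 7 = 4, so 1768 days after a Friday is Friday + 4 = Tuesday.

Tuesday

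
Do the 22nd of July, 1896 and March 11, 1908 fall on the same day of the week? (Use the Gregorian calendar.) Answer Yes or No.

Yes

From Jul 22, 1896 to Mar 11, 1908 is 4249 days.
4249 mod 7 = 0, so they are the same weekday.
(Jul 22, 1896 is a Wednesday; Mar 11, 1908 is a Wednesday.)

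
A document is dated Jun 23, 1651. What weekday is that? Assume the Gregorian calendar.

Friday

Doomsday rule: the anchor day for the 1600s is Tuesday. For year 51: 51÷12 = 4 r 3, and 3÷4 = 0, so 4+3+0 = 7.
Tuesday + 7 ≡ Tuesday — that's 1651's doomsday.
In June the doomsday date is Jun 6.
Jun 23 is 17 days after Jun 6; 17 mod 7 = 3, so Tuesday + 3 = Friday.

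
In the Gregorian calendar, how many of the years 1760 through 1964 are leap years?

Multiples of 4 in [1760,1964]: 52.
Of those, multiples of 100: 2 (not leap unless ÷400).
Multiples of 400: 0.
Leap years = 52 − 2 + 0 = 50.

50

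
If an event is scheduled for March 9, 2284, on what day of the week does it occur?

Doomsday rule: the anchor day for the 2200s is Friday. For year 84: 84÷12 = 7 r 0, and 0÷4 = 0, so 7+0+0 = 7.
Friday + 7 ≡ Friday — that's 2284's doomsday.
In March the doomsday date is Mar 14.
Mar 9 is 5 days before Mar 14; 5 mod 7 = 5, so Friday − 5 = Sunday.

Sunday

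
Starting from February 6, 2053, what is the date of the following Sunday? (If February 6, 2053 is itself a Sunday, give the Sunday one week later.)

Feb 6, 2053 is a Thursday.
From Thursday to the next Sunday is 3 days.
Feb 6, 2053 + 3 = Feb 9, 2053.

February 9, 2053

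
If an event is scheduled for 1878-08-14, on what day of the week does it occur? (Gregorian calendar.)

Wednesday

Doomsday rule: the anchor day for the 1800s is Friday. For year 78: 78÷12 = 6 r 6, and 6÷4 = 1, so 6+6+1 = 13.
Friday + 13 ≡ Thursday — that's 1878's doomsday.
In August the doomsday date is Aug 8.
Aug 14 is 6 days after Aug 8; 6 mod 7 = 6, so Thursday + 6 = Wednesday.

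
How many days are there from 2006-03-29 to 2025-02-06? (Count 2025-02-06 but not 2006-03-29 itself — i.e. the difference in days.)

Mar 29, 2006 → Mar 29, 2007: 365 days.
Mar 29, 2007 → Mar 29, 2008: 366 days (Feb 29, 2008 is in that span).
Mar 29, 2008 → Mar 29, 2009: 365 days.
Mar 29, 2009 → Mar 29, 2010: 365 days.
Mar 29, 2010 → Mar 29, 2011: 365 days.
Mar 29, 2011 → Mar 29, 2012: 366 days (Feb 29, 2012 is in that span).
Mar 29, 2012 → Mar 29, 2013: 365 days.
Mar 29, 2013 → Mar 29, 2014: 365 days.
Mar 29, 2014 → Mar 29, 2015: 365 days.
Mar 29, 2015 → Mar 29, 2016: 366 days (Feb 29, 2016 is in that span).
Mar 29, 2016 → Mar 29, 2017: 365 days.
Mar 29, 2017 → Mar 29, 2018: 365 days.
Mar 29, 2018 → Mar 29, 2019: 365 days.
Mar 29, 2019 → Mar 29, 2020: 366 days (Feb 29, 2020 is in that span).
Mar 29, 2020 → Mar 29, 2021: 365 days.
Mar 29, 2021 → Mar 29, 2022: 365 days.
Mar 29, 2022 → Mar 29, 2023: 365 days.
Mar 29, 2023 → Mar 29, 2024: 366 days (Feb 29, 2024 is in that span).
Mar 29, 2024 → Apr 29, 2024: 31 days (March has 31).
Apr 29, 2024 → May 29, 2024: 30 days (April has 30).
May 29, 2024 → Jun 29, 2024: 31 days (May has 31).
Jun 29, 2024 → Jul 29, 2024: 30 days (June has 30).
Jul 29, 2024 → Aug 29, 2024: 31 days (July has 31).
Aug 29, 2024 → Sep 29, 2024: 31 days (August has 31).
Sep 29, 2024 → Oct 29, 2024: 30 days (September has 30).
Oct 29, 2024 → Nov 29, 2024: 31 days (October has 31).
Nov 29, 2024 → Dec 29, 2024: 30 days (November has 30).
Dec 29, 2024 → Jan 29, 2025: 31 days (December has 31).
Jan 29, 2025 → Feb 6, 2025: 8 days.
Total: 6889 days.

6889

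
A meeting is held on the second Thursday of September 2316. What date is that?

September 14, 2316

September 1, 2316 is a Friday.
The first Thursday is therefore September 7 (6 days later).
The second Thursday is 7 + 1×7 = September 14.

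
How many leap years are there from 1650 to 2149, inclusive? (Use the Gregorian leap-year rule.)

Multiples of 4 in [1650,2149]: 125.
Of those, multiples of 100: 5 (not leap unless ÷400).
Multiples of 400: 1.
Leap years = 125 − 5 + 1 = 121.

121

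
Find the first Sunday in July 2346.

July 1, 2346 is a Monday.
The first Sunday is therefore July 7 (6 days later).

July 7, 2346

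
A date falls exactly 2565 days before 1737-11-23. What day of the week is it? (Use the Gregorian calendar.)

Wednesday

First find the weekday of Nov 23, 1737. Doomsday rule: the anchor day for the 1700s is Sunday. For year 37: 37÷12 = 3 r 1, and 1÷4 = 0, so 3+1+0 = 4.
Sunday + 4 ≡ Thursday — that's 1737's doomsday.
In November the doomsday date is Nov 7.
Nov 23 is 16 days after Nov 7; 16 mod 7 = 2, so Thursday + 2 = Saturday.
2565 mod 7 = 3, so 2565 days before a Saturday is Saturday − 3 = Wednesday.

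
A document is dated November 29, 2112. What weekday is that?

Doomsday rule: the anchor day for the 2100s is Sunday. For year 12: 12÷12 = 1 r 0, and 0÷4 = 0, so 1+0+0 = 1.
Sunday + 1 ≡ Monday — that's 2112's doomsday.
In November the doomsday date is Nov 7.
Nov 29 is 22 days after Nov 7; 22 mod 7 = 1, so Monday + 1 = Tuesday.

Tuesday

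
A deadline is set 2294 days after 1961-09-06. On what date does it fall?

December 18, 1967

+365 (one year) → Sep 6, 1962 (1929 left).
+365 (one year) → Sep 6, 1963 (1564 left).
+366 (one year; includes Feb 29, 1964) → Sep 6, 1964 (1198 left).
+365 (one year) → Sep 6, 1965 (833 left).
+365 (one year) → Sep 6, 1966 (468 left).
+365 (one year) → Sep 6, 1967 (103 left).
Sep has 30 days: +25 → Oct 1, 1967 (78 left).
Oct has 31 days: +31 → Nov 1, 1967 (47 left).
Nov has 30 days: +30 → Dec 1, 1967 (17 left).
+17 → Dec 18, 1967.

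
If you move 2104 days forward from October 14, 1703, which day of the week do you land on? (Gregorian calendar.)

Thursday

First find the weekday of Oct 14, 1703. Doomsday rule: the anchor day for the 1700s is Sunday. For year 03: 3÷12 = 0 r 3, and 3÷4 = 0, so 0+3+0 = 3.
Sunday + 3 ≡ Wednesday — that's 1703's doomsday.
In October the doomsday date is Oct 10.
Oct 14 is 4 days after Oct 10; 4 mod 7 = 4, so Wednesday + 4 = Sunday.
2104 mod 7 = 4, so 2104 days after a Sunday is Sunday + 4 = Thursday.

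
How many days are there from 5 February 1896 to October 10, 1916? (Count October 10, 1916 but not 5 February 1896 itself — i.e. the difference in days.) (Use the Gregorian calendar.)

7552

Feb 5, 1896 → Feb 5, 1897: 366 days (Feb 29, 1896 is in that span).
Feb 5, 1897 → Feb 5, 1898: 365 days.
Feb 5, 1898 → Feb 5, 1899: 365 days.
Feb 5, 1899 → Feb 5, 1900: 365 days.
Feb 5, 1900 → Feb 5, 1901: 365 days.
Feb 5, 1901 → Feb 5, 1902: 365 days.
Feb 5, 1902 → Feb 5, 1903: 365 days.
Feb 5, 1903 → Feb 5, 1904: 365 days.
Feb 5, 1904 → Feb 5, 1905: 366 days (Feb 29, 1904 is in that span).
Feb 5, 1905 → Feb 5, 1906: 365 days.
Feb 5, 1906 → Feb 5, 1907: 365 days.
Feb 5, 1907 → Feb 5, 1908: 365 days.
Feb 5, 1908 → Feb 5, 1909: 366 days (Feb 29, 1908 is in that span).
Feb 5, 1909 → Feb 5, 1910: 365 days.
Feb 5, 1910 → Feb 5, 1911: 365 days.
Feb 5, 1911 → Feb 5, 1912: 365 days.
Feb 5, 1912 → Feb 5, 1913: 366 days (Feb 29, 1912 is in that span).
Feb 5, 1913 → Feb 5, 1914: 365 days.
Feb 5, 1914 → Feb 5, 1915: 365 days.
Feb 5, 1915 → Feb 5, 1916: 365 days.
Feb 5, 1916 → Mar 5, 1916: 29 days (February has 29).
Mar 5, 1916 → Apr 5, 1916: 31 days (March has 31).
Apr 5, 1916 → May 5, 1916: 30 days (April has 30).
May 5, 1916 → Jun 5, 1916: 31 days (May has 31).
Jun 5, 1916 → Jul 5, 1916: 30 days (June has 30).
Jul 5, 1916 → Aug 5, 1916: 31 days (July has 31).
Aug 5, 1916 → Sep 5, 1916: 31 days (August has 31).
Sep 5, 1916 → Oct 5, 1916: 30 days (September has 30).
Oct 5, 1916 → Oct 10, 1916: 5 days.
Total: 7552 days.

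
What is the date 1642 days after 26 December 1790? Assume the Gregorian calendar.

+365 (one year) → Dec 26, 1791 (1277 left).
+366 (one year; includes Feb 29, 1792) → Dec 26, 1792 (911 left).
+365 (one year) → Dec 26, 1793 (546 left).
+365 (one year) → Dec 26, 1794 (181 left).
Dec has 31 days: +6 → Jan 1, 1795 (175 left).
Jan has 31 days: +31 → Feb 1, 1795 (144 left).
Feb has 28 days: +28 → Mar 1, 1795 (116 left).
Mar has 31 days: +31 → Apr 1, 1795 (85 left).
Apr has 30 days: +30 → May 1, 1795 (55 left).
May has 31 days: +31 → Jun 1, 1795 (24 left).
+24 → Jun 25, 1795.

June 25, 1795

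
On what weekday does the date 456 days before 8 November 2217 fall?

Friday

First find the weekday of Nov 8, 2217. Doomsday rule: the anchor day for the 2200s is Friday. For year 17: 17÷12 = 1 r 5, and 5÷4 = 1, so 1+5+1 = 7.
Friday + 7 ≡ Friday — that's 2217's doomsday.
In November the doomsday date is Nov 7.
Nov 8 is 1 day after Nov 7; 1 mod 7 = 1, so Friday + 1 = Saturday.
456 mod 7 = 1, so 456 days before a Saturday is Saturday − 1 = Friday.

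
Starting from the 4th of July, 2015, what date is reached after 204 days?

Jul has 31 days: +28 → Aug 1, 2015 (176 left).
Aug has 31 days: +31 → Sep 1, 2015 (145 left).
Sep has 30 days: +30 → Oct 1, 2015 (115 left).
Oct has 31 days: +31 → Nov 1, 2015 (84 left).
Nov has 30 days: +30 → Dec 1, 2015 (54 left).
Dec has 31 days: +31 → Jan 1, 2016 (23 left).
+23 → Jan 24, 2016.

January 24, 2016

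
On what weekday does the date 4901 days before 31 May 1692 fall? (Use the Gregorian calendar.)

Friday

First find the weekday of May 31, 1692. Doomsday rule: the anchor day for the 1600s is Tuesday. For year 92: 92÷12 = 7 r 8, and 8÷4 = 2, so 7+8+2 = 17.
Tuesday + 17 ≡ Friday — that's 1692's doomsday.
In May the doomsday date is May 9.
May 31 is 22 days after May 9; 22 mod 7 = 1, so Friday + 1 = Saturday.
4901 mod 7 = 1, so 4901 days before a Saturday is Saturday − 1 = Friday.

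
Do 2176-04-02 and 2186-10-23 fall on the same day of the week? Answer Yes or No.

No

From Apr 2, 2176 to Oct 23, 2186 is 3856 days.
3856 mod 7 = 6, so they are different weekdays.
(Apr 2, 2176 is a Tuesday; Oct 23, 2186 is a Monday.)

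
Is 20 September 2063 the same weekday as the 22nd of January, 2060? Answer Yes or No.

Yes

From Jan 22, 2060 to Sep 20, 2063 is 1337 days.
1337 mod 7 = 0, so they are the same weekday.
(Jan 22, 2060 is a Thursday; Sep 20, 2063 is a Thursday.)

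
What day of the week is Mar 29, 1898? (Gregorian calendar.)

Tuesday

Doomsday rule: the anchor day for the 1800s is Friday. For year 98: 98÷12 = 8 r 2, and 2÷4 = 0, so 8+2+0 = 10.
Friday + 10 ≡ Monday — that's 1898's doomsday.
In March the doomsday date is Mar 14.
Mar 29 is 15 days after Mar 14; 15 mod 7 = 1, so Monday + 1 = Tuesday.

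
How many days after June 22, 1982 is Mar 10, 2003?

Jun 22, 1982 → Jun 22, 1983: 365 days.
Jun 22, 1983 → Jun 22, 1984: 366 days (Feb 29, 1984 is in that span).
Jun 22, 1984 → Jun 22, 1985: 365 days.
Jun 22, 1985 → Jun 22, 1986: 365 days.
Jun 22, 1986 → Jun 22, 1987: 365 days.
Jun 22, 1987 → Jun 22, 1988: 366 days (Feb 29, 1988 is in that span).
Jun 22, 1988 → Jun 22, 1989: 365 days.
Jun 22, 1989 → Jun 22, 1990: 365 days.
Jun 22, 1990 → Jun 22, 1991: 365 days.
Jun 22, 1991 → Jun 22, 1992: 366 days (Feb 29, 1992 is in that span).
Jun 22, 1992 → Jun 22, 1993: 365 days.
Jun 22, 1993 → Jun 22, 1994: 365 days.
Jun 22, 1994 → Jun 22, 1995: 365 days.
Jun 22, 1995 → Jun 22, 1996: 366 days (Feb 29, 1996 is in that span).
Jun 22, 1996 → Jun 22, 1997: 365 days.
Jun 22, 1997 → Jun 22, 1998: 365 days.
Jun 22, 1998 → Jun 22, 1999: 365 days.
Jun 22, 1999 → Jun 22, 2000: 366 days (Feb 29, 2000 is in that span).
Jun 22, 2000 → Jun 22, 2001: 365 days.
Jun 22, 2001 → Jun 22, 2002: 365 days.
Jun 22, 2002 → Jul 22, 2002: 30 days (June has 30).
Jul 22, 2002 → Aug 22, 2002: 31 days (July has 31).
Aug 22, 2002 → Sep 22, 2002: 31 days (August has 31).
Sep 22, 2002 → Oct 22, 2002: 30 days (September has 30).
Oct 22, 2002 → Nov 22, 2002: 31 days (October has 31).
Nov 22, 2002 → Dec 22, 2002: 30 days (November has 30).
Dec 22, 2002 → Jan 22, 2003: 31 days (December has 31).
Jan 22, 2003 → Feb 22, 2003: 31 days (January has 31).
Feb 22, 2003 → Mar 10, 2003: 16 days.
Total: 7566 days.

7566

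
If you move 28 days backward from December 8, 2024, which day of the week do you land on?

First find the weekday of Dec 8, 2024. Doomsday rule: the anchor day for the 2000s is Tuesday. For year 24: 24÷12 = 2 r 0, and 0÷4 = 0, so 2+0+0 = 2.
Tuesday + 2 ≡ Thursday — that's 2024's doomsday.
In December the doomsday date is Dec 12.
Dec 8 is 4 days before Dec 12; 4 mod 7 = 4, so Thursday − 4 = Sunday.
28 mod 7 = 0, so 28 days before a Sunday is Sunday − 0 = Sunday.

Sunday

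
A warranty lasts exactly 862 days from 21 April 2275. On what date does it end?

+366 (one year; includes Feb 29, 2276) → Apr 21, 2276 (496 left).
+365 (one year) → Apr 21, 2277 (131 left).
Apr has 30 days: +10 → May 1, 2277 (121 left).
May has 31 days: +31 → Jun 1, 2277 (90 left).
Jun has 30 days: +30 → Jul 1, 2277 (60 left).
Jul has 31 days: +31 → Aug 1, 2277 (29 left).
+29 → Aug 30, 2277.

August 30, 2277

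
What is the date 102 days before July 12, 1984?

April 1, 1984

−12 → Jun 30, 1984 (end of Jun, 30 days; 90 left).
−30 → May 31, 1984 (end of May, 31 days; 60 left).
−31 → Apr 30, 1984 (end of Apr, 30 days; 29 left).
−29 → Apr 1, 1984.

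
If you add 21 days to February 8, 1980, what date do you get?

February 29, 1980

+21 → Feb 29, 1980.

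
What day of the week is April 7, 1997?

Monday

Doomsday rule: the anchor day for the 1900s is Wednesday. For year 97: 97÷12 = 8 r 1, and 1÷4 = 0, so 8+1+0 = 9.
Wednesday + 9 ≡ Friday — that's 1997's doomsday.
In April the doomsday date is Apr 4.
Apr 7 is 3 days after Apr 4; 3 mod 7 = 3, so Friday + 3 = Monday.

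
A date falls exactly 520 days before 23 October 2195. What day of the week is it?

Wednesday

Oct 23, 2195 is a Friday.
520 mod 7 = 2, so 520 days before a Friday is Friday − 2 = Wednesday.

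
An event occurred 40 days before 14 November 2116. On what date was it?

−14 → Oct 31, 2116 (end of Oct, 31 days; 26 left).
−26 → Oct 5, 2116.

October 5, 2116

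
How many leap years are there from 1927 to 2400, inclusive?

Multiples of 4 in [1927,2400]: 119.
Of those, multiples of 100: 5 (not leap unless ÷400).
Multiples of 400: 2.
Leap years = 119 − 5 + 2 = 116.

116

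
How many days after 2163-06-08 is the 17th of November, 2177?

5276

Jun 8, 2163 → Jun 8, 2164: 366 days (Feb 29, 2164 is in that span).
Jun 8, 2164 → Jun 8, 2165: 365 days.
Jun 8, 2165 → Jun 8, 2166: 365 days.
Jun 8, 2166 → Jun 8, 2167: 365 days.
Jun 8, 2167 → Jun 8, 2168: 366 days (Feb 29, 2168 is in that span).
Jun 8, 2168 → Jun 8, 2169: 365 days.
Jun 8, 2169 → Jun 8, 2170: 365 days.
Jun 8, 2170 → Jun 8, 2171: 365 days.
Jun 8, 2171 → Jun 8, 2172: 366 days (Feb 29, 2172 is in that span).
Jun 8, 2172 → Jun 8, 2173: 365 days.
Jun 8, 2173 → Jun 8, 2174: 365 days.
Jun 8, 2174 → Jun 8, 2175: 365 days.
Jun 8, 2175 → Jun 8, 2176: 366 days (Feb 29, 2176 is in that span).
Jun 8, 2176 → Jun 8, 2177: 365 days.
Jun 8, 2177 → Jul 8, 2177: 30 days (June has 30).
Jul 8, 2177 → Aug 8, 2177: 31 days (July has 31).
Aug 8, 2177 → Sep 8, 2177: 31 days (August has 31).
Sep 8, 2177 → Oct 8, 2177: 30 days (September has 30).
Oct 8, 2177 → Nov 8, 2177: 31 days (October has 31).
Nov 8, 2177 → Nov 17, 2177: 9 days.
Total: 5276 days.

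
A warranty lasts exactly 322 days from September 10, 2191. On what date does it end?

Sep has 30 days: +21 → Oct 1, 2191 (301 left).
Oct has 31 days: +31 → Nov 1, 2191 (270 left).
Nov has 30 days: +30 → Dec 1, 2191 (240 left).
Dec has 31 days: +31 → Jan 1, 2192 (209 left).
Jan has 31 days: +31 → Feb 1, 2192 (178 left).
Feb has 29 days: +29 → Mar 1, 2192 (149 left).
Mar has 31 days: +31 → Apr 1, 2192 (118 left).
Apr has 30 days: +30 → May 1, 2192 (88 left).
May has 31 days: +31 → Jun 1, 2192 (57 left).
Jun has 30 days: +30 → Jul 1, 2192 (27 left).
+27 → Jul 28, 2192.

July 28, 2192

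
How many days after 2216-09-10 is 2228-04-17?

Sep 10, 2216 → Sep 10, 2217: 365 days.
Sep 10, 2217 → Sep 10, 2218: 365 days.
Sep 10, 2218 → Sep 10, 2219: 365 days.
Sep 10, 2219 → Sep 10, 2220: 366 days (Feb 29, 2220 is in that span).
Sep 10, 2220 → Sep 10, 2221: 365 days.
Sep 10, 2221 → Sep 10, 2222: 365 days.
Sep 10, 2222 → Sep 10, 2223: 365 days.
Sep 10, 2223 → Sep 10, 2224: 366 days (Feb 29, 2224 is in that span).
Sep 10, 2224 → Sep 10, 2225: 365 days.
Sep 10, 2225 → Sep 10, 2226: 365 days.
Sep 10, 2226 → Sep 10, 2227: 365 days.
Sep 10, 2227 → Oct 10, 2227: 30 days (September has 30).
Oct 10, 2227 → Nov 10, 2227: 31 days (October has 31).
Nov 10, 2227 → Dec 10, 2227: 30 days (November has 30).
Dec 10, 2227 → Jan 10, 2228: 31 days (December has 31).
Jan 10, 2228 → Feb 10, 2228: 31 days (January has 31).
Feb 10, 2228 → Mar 10, 2228: 29 days (February has 29).
Mar 10, 2228 → Apr 10, 2228: 31 days (March has 31).
Apr 10, 2228 → Apr 17, 2228: 7 days.
Total: 4237 days.

4237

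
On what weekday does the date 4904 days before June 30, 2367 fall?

First find the weekday of Jun 30, 2367. Doomsday rule: the anchor day for the 2300s is Wednesday. For year 67: 67÷12 = 5 r 7, and 7÷4 = 1, so 5+7+1 = 13.
Wednesday + 13 ≡ Tuesday — that's 2367's doomsday.
In June the doomsday date is Jun 6.
Jun 30 is 24 days after Jun 6; 24 mod 7 = 3, so Tuesday + 3 = Friday.
4904 mod 7 = 4, so 4904 days before a Friday is Friday − 4 = Monday.

Monday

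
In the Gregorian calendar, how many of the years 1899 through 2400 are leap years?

Multiples of 4 in [1899,2400]: 126.
Of those, multiples of 100: 6 (not leap unless ÷400).
Multiples of 400: 2.
Leap years = 126 − 6 + 2 = 122.

122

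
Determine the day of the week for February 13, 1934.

January 1, 1934 is a Monday.
Jan 1, 1934 → Feb 1, 1934: 31 days (January has 31).
Feb 1, 1934 → Feb 13, 1934: 12 days.
Total: 43 days.
43 mod 7 = 1, so Monday + 1 = Tuesday.

Tuesday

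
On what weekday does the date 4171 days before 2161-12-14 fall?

Tuesday

First find the weekday of Dec 14, 2161. Doomsday rule: the anchor day for the 2100s is Sunday. For year 61: 61÷12 = 5 r 1, and 1÷4 = 0, so 5+1+0 = 6.
Sunday + 6 ≡ Saturday — that's 2161's doomsday.
In December the doomsday date is Dec 12.
Dec 14 is 2 days after Dec 12; 2 mod 7 = 2, so Saturday + 2 = Monday.
4171 mod 7 = 6, so 4171 days before a Monday is Monday − 6 = Tuesday.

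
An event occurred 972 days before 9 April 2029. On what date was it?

August 11, 2026

−365 (one year) → Apr 9, 2028 (607 left).
−366 (one year; includes Feb 29, 2028) → Apr 9, 2027 (241 left).
−9 → Mar 31, 2027 (end of Mar, 31 days; 232 left).
−31 → Feb 28, 2027 (end of Feb, 28 days; 201 left).
−28 → Jan 31, 2027 (end of Jan, 31 days; 173 left).
−31 → Dec 31, 2026 (end of Dec, 31 days; 142 left).
−31 → Nov 30, 2026 (end of Nov, 30 days; 111 left).
−30 → Oct 31, 2026 (end of Oct, 31 days; 81 left).
−31 → Sep 30, 2026 (end of Sep, 30 days; 50 left).
−30 → Aug 31, 2026 (end of Aug, 31 days; 20 left).
−20 → Aug 11, 2026.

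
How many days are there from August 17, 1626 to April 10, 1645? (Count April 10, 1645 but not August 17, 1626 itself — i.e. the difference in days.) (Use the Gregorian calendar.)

Aug 17, 1626 → Aug 17, 1627: 365 days.
Aug 17, 1627 → Aug 17, 1628: 366 days (Feb 29, 1628 is in that span).
Aug 17, 1628 → Aug 17, 1629: 365 days.
Aug 17, 1629 → Aug 17, 1630: 365 days.
Aug 17, 1630 → Aug 17, 1631: 365 days.
Aug 17, 1631 → Aug 17, 1632: 366 days (Feb 29, 1632 is in that span).
Aug 17, 1632 → Aug 17, 1633: 365 days.
Aug 17, 1633 → Aug 17, 1634: 365 days.
Aug 17, 1634 → Aug 17, 1635: 365 days.
Aug 17, 1635 → Aug 17, 1636: 366 days (Feb 29, 1636 is in that span).
Aug 17, 1636 → Aug 17, 1637: 365 days.
Aug 17, 1637 → Aug 17, 1638: 365 days.
Aug 17, 1638 → Aug 17, 1639: 365 days.
Aug 17, 1639 → Aug 17, 1640: 366 days (Feb 29, 1640 is in that span).
Aug 17, 1640 → Aug 17, 1641: 365 days.
Aug 17, 1641 → Aug 17, 1642: 365 days.
Aug 17, 1642 → Aug 17, 1643: 365 days.
Aug 17, 1643 → Aug 17, 1644: 366 days (Feb 29, 1644 is in that span).
Aug 17, 1644 → Sep 17, 1644: 31 days (August has 31).
Sep 17, 1644 → Oct 17, 1644: 30 days (September has 30).
Oct 17, 1644 → Nov 17, 1644: 31 days (October has 31).
Nov 17, 1644 → Dec 17, 1644: 30 days (November has 30).
Dec 17, 1644 → Jan 17, 1645: 31 days (December has 31).
Jan 17, 1645 → Feb 17, 1645: 31 days (January has 31).
Feb 17, 1645 → Mar 17, 1645: 28 days (February has 28).
Mar 17, 1645 → Apr 10, 1645: 24 days.
Total: 6811 days.

6811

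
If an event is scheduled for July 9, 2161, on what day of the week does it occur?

Thursday

Doomsday rule: the anchor day for the 2100s is Sunday. For year 61: 61÷12 = 5 r 1, and 1÷4 = 0, so 5+1+0 = 6.
Sunday + 6 ≡ Saturday — that's 2161's doomsday.
In July the doomsday date is Jul 11.
Jul 9 is 2 days before Jul 11; 2 mod 7 = 2, so Saturday − 2 = Thursday.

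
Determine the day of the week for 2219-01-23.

Saturday

Doomsday rule: the anchor day for the 2200s is Friday. For year 19: 19÷12 = 1 r 7, and 7÷4 = 1, so 1+7+1 = 9.
Friday + 9 ≡ Sunday — that's 2219's doomsday.
In January the doomsday date is Jan 3 (2219 is not a leap year).
Jan 23 is 20 days after Jan 3; 20 mod 7 = 6, so Sunday + 6 = Saturday.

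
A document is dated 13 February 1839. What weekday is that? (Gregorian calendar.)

Wednesday

Doomsday rule: the anchor day for the 1800s is Friday. For year 39: 39÷12 = 3 r 3, and 3÷4 = 0, so 3+3+0 = 6.
Friday + 6 ≡ Thursday — that's 1839's doomsday.
In February the doomsday date is Feb 28 (1839 is not a leap year).
Feb 13 is 15 days before Feb 28; 15 mod 7 = 1, so Thursday − 1 = Wednesday.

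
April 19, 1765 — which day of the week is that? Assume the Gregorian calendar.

Doomsday rule: the anchor day for the 1700s is Sunday. For year 65: 65÷12 = 5 r 5, and 5÷4 = 1, so 5+5+1 = 11.
Sunday + 11 ≡ Thursday — that's 1765's doomsday.
In April the doomsday date is Apr 4.
Apr 19 is 15 days after Apr 4; 15 mod 7 = 1, so Thursday + 1 = Friday.

Friday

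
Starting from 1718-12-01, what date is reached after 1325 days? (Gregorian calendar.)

July 18, 1722

+365 (one year) → Dec 1, 1719 (960 left).
+366 (one year; includes Feb 29, 1720) → Dec 1, 1720 (594 left).
+365 (one year) → Dec 1, 1721 (229 left).
Dec has 31 days: +31 → Jan 1, 1722 (198 left).
Jan has 31 days: +31 → Feb 1, 1722 (167 left).
Feb has 28 days: +28 → Mar 1, 1722 (139 left).
Mar has 31 days: +31 → Apr 1, 1722 (108 left).
Apr has 30 days: +30 → May 1, 1722 (78 left).
May has 31 days: +31 → Jun 1, 1722 (47 left).
Jun has 30 days: +30 → Jul 1, 1722 (17 left).
+17 → Jul 18, 1722.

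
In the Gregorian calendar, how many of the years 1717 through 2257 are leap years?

Multiples of 4 in [1717,2257]: 135.
Of those, multiples of 100: 5 (not leap unless ÷400).
Multiples of 400: 1.
Leap years = 135 − 5 + 1 = 131.

131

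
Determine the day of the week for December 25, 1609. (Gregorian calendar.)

Friday

Doomsday rule: the anchor day for the 1600s is Tuesday. For year 09: 9÷12 = 0 r 9, and 9÷4 = 2, so 0+9+2 = 11.
Tuesday + 11 ≡ Saturday — that's 1609's doomsday.
In December the doomsday date is Dec 12.
Dec 25 is 13 days after Dec 12; 13 mod 7 = 6, so Saturday + 6 = Friday.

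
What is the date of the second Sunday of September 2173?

September 12, 2173

September 1, 2173 is a Wednesday.
The first Sunday is therefore September 5 (4 days later).
The second Sunday is 5 + 1×7 = September 12.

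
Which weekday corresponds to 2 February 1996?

Doomsday rule: the anchor day for the 1900s is Wednesday. For year 96: 96÷12 = 8 r 0, and 0÷4 = 0, so 8+0+0 = 8.
Wednesday + 8 ≡ Thursday — that's 1996's doomsday.
In February the doomsday date is Feb 29 (1996 is a leap year (divisible by 4)).
Feb 2 is 27 days before Feb 29; 27 mod 7 = 6, so Thursday − 6 = Friday.

Friday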